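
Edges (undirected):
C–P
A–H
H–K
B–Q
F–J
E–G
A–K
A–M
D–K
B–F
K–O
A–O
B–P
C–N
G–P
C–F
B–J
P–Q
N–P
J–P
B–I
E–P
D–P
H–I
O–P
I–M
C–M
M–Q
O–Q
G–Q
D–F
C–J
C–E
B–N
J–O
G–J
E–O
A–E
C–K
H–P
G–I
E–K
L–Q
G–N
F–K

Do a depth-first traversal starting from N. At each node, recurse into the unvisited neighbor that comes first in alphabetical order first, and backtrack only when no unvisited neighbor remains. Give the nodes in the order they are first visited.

Visit N
N → B
B → F
F → C
C → E
E → A
A → H
H → I
I → G
G → J
J → O
O → K
K → D
D → P
P → Q
Q → L
Q → M

N → B → F → C → E → A → H → I → G → J → O → K → D → P → Q → L → M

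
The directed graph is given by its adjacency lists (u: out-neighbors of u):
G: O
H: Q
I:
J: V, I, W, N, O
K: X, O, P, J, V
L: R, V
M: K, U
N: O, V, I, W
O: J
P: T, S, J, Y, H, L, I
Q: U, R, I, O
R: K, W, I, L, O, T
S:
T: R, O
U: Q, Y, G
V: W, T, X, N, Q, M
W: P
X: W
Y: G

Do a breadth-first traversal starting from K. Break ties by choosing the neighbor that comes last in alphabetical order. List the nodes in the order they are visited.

K -> X -> V -> P -> O -> J -> W -> T -> Q -> N -> M -> Y -> S -> L -> I -> H -> R -> U -> G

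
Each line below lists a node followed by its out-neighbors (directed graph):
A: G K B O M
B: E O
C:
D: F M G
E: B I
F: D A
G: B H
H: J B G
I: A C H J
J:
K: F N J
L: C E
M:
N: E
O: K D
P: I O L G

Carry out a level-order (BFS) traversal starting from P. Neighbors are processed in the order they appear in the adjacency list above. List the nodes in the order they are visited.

Visit P; enqueue I, O, L, G → queue [I, O, L, G]
Visit I; enqueue A, C, H, J → queue [O, L, G, A, C, H, J]
Visit O; enqueue K, D → queue [L, G, A, C, H, J, K, D]
Visit L; enqueue E → queue [G, A, C, H, J, K, D, E]
Visit G; enqueue B → queue [A, C, H, J, K, D, E, B]
Visit A; enqueue M → queue [C, H, J, K, D, E, B, M]
Visit C → queue [H, J, K, D, E, B, M]
Visit H → queue [J, K, D, E, B, M]
Visit J → queue [K, D, E, B, M]
Visit K; enqueue F, N → queue [D, E, B, M, F, N]
Visit D → queue [E, B, M, F, N]
Visit E → queue [B, M, F, N]
Visit B → queue [M, F, N]
Visit M → queue [F, N]
Visit F → queue [N]
Visit N → queue []

P I O L G A C H J K D E B M F N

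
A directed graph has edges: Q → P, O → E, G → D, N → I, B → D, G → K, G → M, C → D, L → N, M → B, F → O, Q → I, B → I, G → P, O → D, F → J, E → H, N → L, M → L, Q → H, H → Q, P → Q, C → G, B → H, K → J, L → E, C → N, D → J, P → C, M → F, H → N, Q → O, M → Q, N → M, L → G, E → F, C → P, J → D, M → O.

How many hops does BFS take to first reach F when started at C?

3

Level 0: C
Level 1: D, G, N, P
Level 2: I, J, K, L, M, Q
Level 3: B, E, F, H, O
F first appears at level 3.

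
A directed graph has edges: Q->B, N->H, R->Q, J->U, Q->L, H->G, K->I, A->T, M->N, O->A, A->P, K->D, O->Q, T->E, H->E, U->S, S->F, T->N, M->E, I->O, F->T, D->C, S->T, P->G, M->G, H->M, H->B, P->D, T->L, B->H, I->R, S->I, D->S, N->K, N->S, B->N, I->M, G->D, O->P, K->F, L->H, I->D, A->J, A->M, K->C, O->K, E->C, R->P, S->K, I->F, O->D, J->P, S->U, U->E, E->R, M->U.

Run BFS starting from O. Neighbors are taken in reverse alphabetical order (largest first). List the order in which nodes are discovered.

Visit O; enqueue Q, P, K, D, A → queue [Q, P, K, D, A]
Visit Q; enqueue L, B → queue [P, K, D, A, L, B]
Visit P; enqueue G → queue [K, D, A, L, B, G]
Visit K; enqueue I, F, C → queue [D, A, L, B, G, I, F, C]
Visit D; enqueue S → queue [A, L, B, G, I, F, C, S]
Visit A; enqueue T, M, J → queue [L, B, G, I, F, C, S, T, M, J]
Visit L; enqueue H → queue [B, G, I, F, C, S, T, M, J, H]
Visit B; enqueue N → queue [G, I, F, C, S, T, M, J, H, N]
Visit G → queue [I, F, C, S, T, M, J, H, N]
Visit I; enqueue R → queue [F, C, S, T, M, J, H, N, R]
Visit F → queue [C, S, T, M, J, H, N, R]
Visit C → queue [S, T, M, J, H, N, R]
Visit S; enqueue U → queue [T, M, J, H, N, R, U]
Visit T; enqueue E → queue [M, J, H, N, R, U, E]
Visit M → queue [J, H, N, R, U, E]
Visit J → queue [H, N, R, U, E]
Visit H → queue [N, R, U, E]
Visit N → queue [R, U, E]
Visit R → queue [U, E]
Visit U → queue [E]
Visit E → queue []

O -> Q -> P -> K -> D -> A -> L -> B -> G -> I -> F -> C -> S -> T -> M -> J -> H -> N -> R -> U -> E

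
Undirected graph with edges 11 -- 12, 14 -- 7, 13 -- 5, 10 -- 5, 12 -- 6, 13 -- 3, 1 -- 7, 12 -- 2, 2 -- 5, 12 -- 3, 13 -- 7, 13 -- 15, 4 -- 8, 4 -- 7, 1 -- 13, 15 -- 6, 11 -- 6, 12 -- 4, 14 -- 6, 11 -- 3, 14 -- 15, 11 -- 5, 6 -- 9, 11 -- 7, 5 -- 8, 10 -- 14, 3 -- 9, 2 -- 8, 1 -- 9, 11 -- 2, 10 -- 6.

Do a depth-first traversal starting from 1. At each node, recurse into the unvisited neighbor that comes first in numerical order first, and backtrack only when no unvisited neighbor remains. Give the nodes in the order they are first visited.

Visit 1
1 → 7
7 → 4
4 → 8
8 → 2
2 → 5
5 → 10
10 → 6
6 → 9
9 → 3
3 → 11
11 → 12
3 → 13
13 → 15
15 → 14

1 → 7 → 4 → 8 → 2 → 5 → 10 → 6 → 9 → 3 → 11 → 12 → 13 → 15 → 14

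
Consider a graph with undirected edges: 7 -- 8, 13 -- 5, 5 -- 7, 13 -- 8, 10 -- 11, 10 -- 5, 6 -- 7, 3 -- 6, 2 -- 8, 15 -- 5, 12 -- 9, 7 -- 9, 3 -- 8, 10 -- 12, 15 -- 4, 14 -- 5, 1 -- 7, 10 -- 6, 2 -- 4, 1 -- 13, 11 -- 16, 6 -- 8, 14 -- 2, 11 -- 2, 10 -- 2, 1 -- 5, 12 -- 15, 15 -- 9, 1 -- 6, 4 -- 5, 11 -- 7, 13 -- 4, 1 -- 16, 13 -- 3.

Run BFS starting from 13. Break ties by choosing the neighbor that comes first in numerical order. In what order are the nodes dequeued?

Visit 13; enqueue 1, 3, 4, 5, 8 → queue [1, 3, 4, 5, 8]
Visit 1; enqueue 6, 7, 16 → queue [3, 4, 5, 8, 6, 7, 16]
Visit 3 → queue [4, 5, 8, 6, 7, 16]
Visit 4; enqueue 2, 15 → queue [5, 8, 6, 7, 16, 2, 15]
Visit 5; enqueue 10, 14 → queue [8, 6, 7, 16, 2, 15, 10, 14]
Visit 8 → queue [6, 7, 16, 2, 15, 10, 14]
Visit 6 → queue [7, 16, 2, 15, 10, 14]
Visit 7; enqueue 9, 11 → queue [16, 2, 15, 10, 14, 9, 11]
Visit 16 → queue [2, 15, 10, 14, 9, 11]
Visit 2 → queue [15, 10, 14, 9, 11]
Visit 15; enqueue 12 → queue [10, 14, 9, 11, 12]
Visit 10 → queue [14, 9, 11, 12]
Visit 14 → queue [9, 11, 12]
Visit 9 → queue [11, 12]
Visit 11 → queue [12]
Visit 12 → queue []

13 1 3 4 5 8 6 7 16 2 15 10 14 9 11 12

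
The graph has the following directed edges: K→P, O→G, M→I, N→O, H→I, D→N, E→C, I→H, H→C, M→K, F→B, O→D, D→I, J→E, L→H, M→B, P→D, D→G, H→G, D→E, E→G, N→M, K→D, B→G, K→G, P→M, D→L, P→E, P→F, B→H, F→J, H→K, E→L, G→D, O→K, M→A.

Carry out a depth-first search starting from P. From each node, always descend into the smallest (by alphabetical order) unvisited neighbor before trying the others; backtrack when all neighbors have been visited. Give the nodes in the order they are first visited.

P -> D -> E -> C -> G -> L -> H -> I -> K -> N -> M -> A -> B -> O -> F -> J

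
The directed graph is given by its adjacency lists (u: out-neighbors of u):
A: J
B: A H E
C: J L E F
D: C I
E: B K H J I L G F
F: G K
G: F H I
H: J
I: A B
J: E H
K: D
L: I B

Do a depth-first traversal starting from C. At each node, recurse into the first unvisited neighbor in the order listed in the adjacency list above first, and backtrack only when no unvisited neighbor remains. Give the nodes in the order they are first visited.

Visit C
C → J
J → E
E → B
B → A
B → H
E → K
K → D
D → I
E → L
E → G
G → F

C -> J -> E -> B -> A -> H -> K -> D -> I -> L -> G -> F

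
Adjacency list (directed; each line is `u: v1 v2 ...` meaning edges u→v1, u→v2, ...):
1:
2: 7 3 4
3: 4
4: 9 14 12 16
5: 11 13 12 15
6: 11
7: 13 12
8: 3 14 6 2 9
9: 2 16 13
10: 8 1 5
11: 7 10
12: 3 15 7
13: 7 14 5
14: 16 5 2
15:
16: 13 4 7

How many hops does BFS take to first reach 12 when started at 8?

3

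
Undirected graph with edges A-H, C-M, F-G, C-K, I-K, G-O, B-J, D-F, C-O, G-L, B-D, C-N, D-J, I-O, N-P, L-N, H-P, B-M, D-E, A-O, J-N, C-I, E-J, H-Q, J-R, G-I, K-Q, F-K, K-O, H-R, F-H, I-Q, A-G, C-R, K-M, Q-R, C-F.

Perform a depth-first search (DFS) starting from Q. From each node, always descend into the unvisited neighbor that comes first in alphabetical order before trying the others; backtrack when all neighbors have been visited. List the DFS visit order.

Visit Q
Q → H
H → A
A → G
G → F
F → C
C → I
I → K
K → M
M → B
B → D
D → E
E → J
J → N
N → L
N → P
J → R
K → O

Q, H, A, G, F, C, I, K, M, B, D, E, J, N, L, P, R, O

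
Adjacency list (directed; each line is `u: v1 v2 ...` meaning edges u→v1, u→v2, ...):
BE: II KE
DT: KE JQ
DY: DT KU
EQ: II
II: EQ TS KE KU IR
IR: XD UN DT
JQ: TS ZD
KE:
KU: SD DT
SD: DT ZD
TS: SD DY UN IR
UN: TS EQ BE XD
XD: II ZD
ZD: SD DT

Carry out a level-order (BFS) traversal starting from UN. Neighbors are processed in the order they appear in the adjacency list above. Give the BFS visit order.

UN → TS → EQ → BE → XD → SD → DY → IR → II → KE → ZD → DT → KU → JQ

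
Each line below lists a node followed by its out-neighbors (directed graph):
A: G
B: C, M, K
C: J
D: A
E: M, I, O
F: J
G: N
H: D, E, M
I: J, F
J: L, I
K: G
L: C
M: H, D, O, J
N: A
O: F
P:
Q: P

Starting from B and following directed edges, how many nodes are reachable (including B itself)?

BFS from B visits: B, C, M, K, J, H, D, O, G, L, I, E, A, F, N
Reachable nodes: 15 of 17 total.

15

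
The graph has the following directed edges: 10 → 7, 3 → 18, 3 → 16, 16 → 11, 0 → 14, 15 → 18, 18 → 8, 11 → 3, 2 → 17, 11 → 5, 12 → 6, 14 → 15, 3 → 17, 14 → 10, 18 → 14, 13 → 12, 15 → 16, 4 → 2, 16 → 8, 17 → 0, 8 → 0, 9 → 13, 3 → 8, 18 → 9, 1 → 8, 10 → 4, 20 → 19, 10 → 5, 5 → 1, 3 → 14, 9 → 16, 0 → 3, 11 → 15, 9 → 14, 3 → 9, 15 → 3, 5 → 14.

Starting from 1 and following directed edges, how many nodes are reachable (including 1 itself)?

19

BFS from 1 visits: 1, 8, 0, 14, 3, 15, 10, 18, 17, 16, 9, 7, 5, 4, 11, 13, 2, 12, 6
Reachable nodes: 19 of 21 total.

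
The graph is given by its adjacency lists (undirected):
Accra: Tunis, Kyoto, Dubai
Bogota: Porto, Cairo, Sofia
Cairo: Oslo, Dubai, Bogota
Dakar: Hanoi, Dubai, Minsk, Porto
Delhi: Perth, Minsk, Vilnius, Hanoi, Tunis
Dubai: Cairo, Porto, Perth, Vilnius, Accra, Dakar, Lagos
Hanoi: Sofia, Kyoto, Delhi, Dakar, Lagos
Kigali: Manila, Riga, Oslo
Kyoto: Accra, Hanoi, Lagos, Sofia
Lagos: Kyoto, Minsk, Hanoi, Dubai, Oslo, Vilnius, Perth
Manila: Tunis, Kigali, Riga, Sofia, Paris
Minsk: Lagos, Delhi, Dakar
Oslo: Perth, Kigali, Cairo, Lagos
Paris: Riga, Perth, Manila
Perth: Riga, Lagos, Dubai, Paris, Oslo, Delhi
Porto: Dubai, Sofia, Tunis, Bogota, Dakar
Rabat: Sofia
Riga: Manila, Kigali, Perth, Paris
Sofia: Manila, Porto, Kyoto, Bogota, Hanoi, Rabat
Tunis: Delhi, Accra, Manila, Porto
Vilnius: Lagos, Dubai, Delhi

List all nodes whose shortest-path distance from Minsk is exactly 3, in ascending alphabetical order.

Level 0: Minsk
Level 1: Dakar, Delhi, Lagos
Level 2: Dubai, Hanoi, Kyoto, Oslo, Perth, Porto, Tunis, Vilnius
Level 3: Accra, Bogota, Cairo, Kigali, Manila, Paris, Riga, Sofia
Level 4: Rabat

Accra, Bogota, Cairo, Kigali, Manila, Paris, Riga, Sofia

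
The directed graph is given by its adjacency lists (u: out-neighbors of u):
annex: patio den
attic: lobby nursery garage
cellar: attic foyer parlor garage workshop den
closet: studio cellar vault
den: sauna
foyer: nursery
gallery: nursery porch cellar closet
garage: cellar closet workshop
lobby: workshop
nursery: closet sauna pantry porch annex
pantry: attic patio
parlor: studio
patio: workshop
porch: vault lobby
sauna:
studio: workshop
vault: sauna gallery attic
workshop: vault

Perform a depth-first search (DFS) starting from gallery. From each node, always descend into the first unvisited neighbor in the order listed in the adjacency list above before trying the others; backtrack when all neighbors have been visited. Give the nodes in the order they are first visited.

Visit gallery
gallery → nursery
nursery → closet
closet → studio
studio → workshop
workshop → vault
vault → sauna
vault → attic
attic → lobby
attic → garage
garage → cellar
cellar → foyer
cellar → parlor
cellar → den
nursery → pantry
pantry → patio
nursery → porch
nursery → annex

gallery -> nursery -> closet -> studio -> workshop -> vault -> sauna -> attic -> lobby -> garage -> cellar -> foyer -> parlor -> den -> pantry -> patio -> porch -> annex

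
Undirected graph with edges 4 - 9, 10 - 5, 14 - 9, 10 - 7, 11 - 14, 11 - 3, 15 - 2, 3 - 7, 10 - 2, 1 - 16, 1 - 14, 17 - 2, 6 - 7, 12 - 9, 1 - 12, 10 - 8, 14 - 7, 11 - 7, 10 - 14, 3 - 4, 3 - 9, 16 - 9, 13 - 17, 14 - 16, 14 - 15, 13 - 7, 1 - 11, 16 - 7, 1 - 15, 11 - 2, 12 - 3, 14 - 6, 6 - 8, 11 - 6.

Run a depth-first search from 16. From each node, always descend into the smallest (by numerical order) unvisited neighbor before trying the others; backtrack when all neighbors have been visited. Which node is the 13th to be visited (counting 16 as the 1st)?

6

Visit 16
16 → 1
1 → 11
11 → 2
2 → 10
10 → 5
10 → 7
7 → 3
3 → 4
4 → 9
9 → 12
9 → 14
14 → 6
6 → 8
14 → 15
7 → 13
13 → 17

Visit order: 16, 1, 11, 2, 10, 5, 7, 3, 4, 9, 12, 14, 6, 8, 15, 13, 17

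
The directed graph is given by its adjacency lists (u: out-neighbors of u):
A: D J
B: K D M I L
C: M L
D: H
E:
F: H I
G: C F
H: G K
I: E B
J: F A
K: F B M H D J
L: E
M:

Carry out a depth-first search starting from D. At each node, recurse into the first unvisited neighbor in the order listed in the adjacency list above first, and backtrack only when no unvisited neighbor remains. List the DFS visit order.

D -> H -> G -> C -> M -> L -> E -> F -> I -> B -> K -> J -> A

Visit D
D → H
H → G
G → C
C → M
C → L
L → E
G → F
F → I
I → B
B → K
K → J
J → A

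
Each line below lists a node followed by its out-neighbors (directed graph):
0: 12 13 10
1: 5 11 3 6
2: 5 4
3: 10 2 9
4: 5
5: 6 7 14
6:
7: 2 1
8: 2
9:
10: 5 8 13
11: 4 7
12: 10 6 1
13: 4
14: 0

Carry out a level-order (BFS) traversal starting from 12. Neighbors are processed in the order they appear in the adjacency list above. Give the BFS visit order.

Visit 12; enqueue 10, 6, 1 → queue [10, 6, 1]
Visit 10; enqueue 5, 8, 13 → queue [6, 1, 5, 8, 13]
Visit 6 → queue [1, 5, 8, 13]
Visit 1; enqueue 11, 3 → queue [5, 8, 13, 11, 3]
Visit 5; enqueue 7, 14 → queue [8, 13, 11, 3, 7, 14]
Visit 8; enqueue 2 → queue [13, 11, 3, 7, 14, 2]
Visit 13; enqueue 4 → queue [11, 3, 7, 14, 2, 4]
Visit 11 → queue [3, 7, 14, 2, 4]
Visit 3; enqueue 9 → queue [7, 14, 2, 4, 9]
Visit 7 → queue [14, 2, 4, 9]
Visit 14; enqueue 0 → queue [2, 4, 9, 0]
Visit 2 → queue [4, 9, 0]
Visit 4 → queue [9, 0]
Visit 9 → queue [0]
Visit 0 → queue []

12, 10, 6, 1, 5, 8, 13, 11, 3, 7, 14, 2, 4, 9, 0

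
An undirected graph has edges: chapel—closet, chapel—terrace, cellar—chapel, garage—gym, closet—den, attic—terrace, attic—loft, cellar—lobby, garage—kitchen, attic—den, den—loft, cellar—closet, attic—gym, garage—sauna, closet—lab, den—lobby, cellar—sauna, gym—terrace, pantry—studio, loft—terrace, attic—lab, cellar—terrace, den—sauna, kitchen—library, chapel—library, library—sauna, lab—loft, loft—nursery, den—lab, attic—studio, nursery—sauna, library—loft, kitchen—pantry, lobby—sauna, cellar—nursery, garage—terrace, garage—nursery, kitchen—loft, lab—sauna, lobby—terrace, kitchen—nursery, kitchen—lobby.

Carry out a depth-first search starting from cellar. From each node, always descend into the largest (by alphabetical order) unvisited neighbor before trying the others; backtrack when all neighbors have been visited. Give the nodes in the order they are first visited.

Visit cellar
cellar → terrace
terrace → loft
loft → nursery
nursery → sauna
sauna → lobby
lobby → kitchen
kitchen → pantry
pantry → studio
studio → attic
attic → lab
lab → den
den → closet
closet → chapel
chapel → library
attic → gym
gym → garage

cellar, terrace, loft, nursery, sauna, lobby, kitchen, pantry, studio, attic, lab, den, closet, chapel, library, gym, garage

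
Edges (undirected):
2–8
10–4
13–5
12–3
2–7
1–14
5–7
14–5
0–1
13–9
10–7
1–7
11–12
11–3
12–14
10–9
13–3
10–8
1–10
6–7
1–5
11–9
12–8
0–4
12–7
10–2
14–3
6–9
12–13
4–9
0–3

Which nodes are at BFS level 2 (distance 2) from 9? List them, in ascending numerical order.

Level 0: 9
Level 1: 4, 6, 10, 11, 13
Level 2: 0, 1, 2, 3, 5, 7, 8, 12
Level 3: 14

0, 1, 2, 3, 5, 7, 8, 12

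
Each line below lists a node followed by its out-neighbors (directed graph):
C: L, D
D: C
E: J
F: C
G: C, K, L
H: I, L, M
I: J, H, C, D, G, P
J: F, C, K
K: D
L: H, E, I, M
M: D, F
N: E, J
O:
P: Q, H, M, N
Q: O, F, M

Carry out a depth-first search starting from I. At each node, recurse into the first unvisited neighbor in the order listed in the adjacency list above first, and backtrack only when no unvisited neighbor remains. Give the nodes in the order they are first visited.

Visit I
I → J
J → F
F → C
C → L
L → H
H → M
M → D
L → E
J → K
I → G
I → P
P → Q
Q → O
P → N

I, J, F, C, L, H, M, D, E, K, G, P, Q, O, N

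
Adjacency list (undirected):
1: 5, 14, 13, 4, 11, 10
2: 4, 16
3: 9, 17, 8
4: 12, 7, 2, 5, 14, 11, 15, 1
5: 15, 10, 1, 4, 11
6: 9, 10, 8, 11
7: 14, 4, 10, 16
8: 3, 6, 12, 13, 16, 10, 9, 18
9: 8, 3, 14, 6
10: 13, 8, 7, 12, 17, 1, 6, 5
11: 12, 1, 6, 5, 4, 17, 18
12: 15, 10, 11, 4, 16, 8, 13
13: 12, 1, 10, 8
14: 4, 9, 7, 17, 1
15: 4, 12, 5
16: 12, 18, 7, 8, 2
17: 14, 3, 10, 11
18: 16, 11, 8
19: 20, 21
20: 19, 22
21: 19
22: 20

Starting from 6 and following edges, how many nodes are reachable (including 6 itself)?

18

BFS from 6 visits: 6, 9, 10, 8, 11, 3, 14, 13, 7, 12, 17, 1, 5, 16, 18, 4, 15, 2
Reachable nodes: 18 of 22 total.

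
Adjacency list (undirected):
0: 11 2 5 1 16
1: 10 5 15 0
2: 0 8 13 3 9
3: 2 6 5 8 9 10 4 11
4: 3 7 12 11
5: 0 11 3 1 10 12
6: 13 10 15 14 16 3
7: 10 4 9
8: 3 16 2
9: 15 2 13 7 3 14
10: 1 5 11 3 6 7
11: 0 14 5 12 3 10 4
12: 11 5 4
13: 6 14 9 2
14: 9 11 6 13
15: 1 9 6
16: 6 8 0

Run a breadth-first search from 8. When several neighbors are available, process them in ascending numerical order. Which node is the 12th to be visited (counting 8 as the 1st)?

Visit 8; enqueue 2, 3, 16 → queue [2, 3, 16]
Visit 2; enqueue 0, 9, 13 → queue [3, 16, 0, 9, 13]
Visit 3; enqueue 4, 5, 6, 10, 11 → queue [16, 0, 9, 13, 4, 5, 6, 10, 11]
Visit 16 → queue [0, 9, 13, 4, 5, 6, 10, 11]
Visit 0; enqueue 1 → queue [9, 13, 4, 5, 6, 10, 11, 1]
Visit 9; enqueue 7, 14, 15 → queue [13, 4, 5, 6, 10, 11, 1, 7, 14, 15]
Visit 13 → queue [4, 5, 6, 10, 11, 1, 7, 14, 15]
Visit 4; enqueue 12 → queue [5, 6, 10, 11, 1, 7, 14, 15, 12]
Visit 5 → queue [6, 10, 11, 1, 7, 14, 15, 12]
Visit 6 → queue [10, 11, 1, 7, 14, 15, 12]
Visit 10 → queue [11, 1, 7, 14, 15, 12]
Visit 11 → queue [1, 7, 14, 15, 12]
Visit 1 → queue [7, 14, 15, 12]
Visit 7 → queue [14, 15, 12]
Visit 14 → queue [15, 12]
Visit 15 → queue [12]
Visit 12 → queue []

Visit order: 8, 2, 3, 16, 0, 9, 13, 4, 5, 6, 10, 11, 1, 7, 14, 15, 12

11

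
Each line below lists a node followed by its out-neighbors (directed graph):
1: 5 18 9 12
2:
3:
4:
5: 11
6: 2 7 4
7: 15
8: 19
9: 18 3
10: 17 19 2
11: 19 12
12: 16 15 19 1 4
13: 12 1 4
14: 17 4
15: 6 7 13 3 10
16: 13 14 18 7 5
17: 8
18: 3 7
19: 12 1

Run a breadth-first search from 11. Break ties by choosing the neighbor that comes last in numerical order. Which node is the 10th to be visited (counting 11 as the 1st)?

5

Visit 11; enqueue 19, 12 → queue [19, 12]
Visit 19; enqueue 1 → queue [12, 1]
Visit 12; enqueue 16, 15, 4 → queue [1, 16, 15, 4]
Visit 1; enqueue 18, 9, 5 → queue [16, 15, 4, 18, 9, 5]
Visit 16; enqueue 14, 13, 7 → queue [15, 4, 18, 9, 5, 14, 13, 7]
Visit 15; enqueue 10, 6, 3 → queue [4, 18, 9, 5, 14, 13, 7, 10, 6, 3]
Visit 4 → queue [18, 9, 5, 14, 13, 7, 10, 6, 3]
Visit 18 → queue [9, 5, 14, 13, 7, 10, 6, 3]
Visit 9 → queue [5, 14, 13, 7, 10, 6, 3]
Visit 5 → queue [14, 13, 7, 10, 6, 3]
Visit 14; enqueue 17 → queue [13, 7, 10, 6, 3, 17]
Visit 13 → queue [7, 10, 6, 3, 17]
Visit 7 → queue [10, 6, 3, 17]
Visit 10; enqueue 2 → queue [6, 3, 17, 2]
Visit 6 → queue [3, 17, 2]
Visit 3 → queue [17, 2]
Visit 17; enqueue 8 → queue [2, 8]
Visit 2 → queue [8]
Visit 8 → queue []

Visit order: 11, 19, 12, 1, 16, 15, 4, 18, 9, 5, 14, 13, 7, 10, 6, 3, 17, 2, 8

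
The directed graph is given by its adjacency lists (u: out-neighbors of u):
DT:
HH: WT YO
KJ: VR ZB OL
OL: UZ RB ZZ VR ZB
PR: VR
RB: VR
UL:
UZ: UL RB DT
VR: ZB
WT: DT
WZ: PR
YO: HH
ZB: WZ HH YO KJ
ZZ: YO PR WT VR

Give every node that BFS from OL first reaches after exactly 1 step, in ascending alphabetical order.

Level 0: OL
Level 1: RB, UZ, VR, ZB, ZZ
Level 2: DT, HH, KJ, PR, UL, WT, WZ, YO

RB, UZ, VR, ZB, ZZ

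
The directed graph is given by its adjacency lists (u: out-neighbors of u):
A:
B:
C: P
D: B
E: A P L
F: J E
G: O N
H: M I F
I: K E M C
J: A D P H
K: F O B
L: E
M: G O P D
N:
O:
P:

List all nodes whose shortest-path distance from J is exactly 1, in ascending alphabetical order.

Level 0: J
Level 1: A, D, H, P
Level 2: B, F, I, M
Level 3: C, E, G, K, O
Level 4: L, N

A, D, H, P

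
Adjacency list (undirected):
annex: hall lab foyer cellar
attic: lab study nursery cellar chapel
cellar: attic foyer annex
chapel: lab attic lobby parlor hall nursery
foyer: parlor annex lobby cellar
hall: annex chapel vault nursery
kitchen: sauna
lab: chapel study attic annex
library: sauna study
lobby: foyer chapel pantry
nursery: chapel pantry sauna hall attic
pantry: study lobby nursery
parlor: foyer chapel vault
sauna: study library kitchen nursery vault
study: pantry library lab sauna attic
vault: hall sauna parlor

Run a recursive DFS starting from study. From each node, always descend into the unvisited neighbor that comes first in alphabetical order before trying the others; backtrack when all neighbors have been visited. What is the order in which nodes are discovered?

study, attic, cellar, annex, foyer, lobby, chapel, hall, nursery, pantry, sauna, kitchen, library, vault, parlor, lab

Visit study
study → attic
attic → cellar
cellar → annex
annex → foyer
foyer → lobby
lobby → chapel
chapel → hall
hall → nursery
nursery → pantry
nursery → sauna
sauna → kitchen
sauna → library
sauna → vault
vault → parlor
chapel → lab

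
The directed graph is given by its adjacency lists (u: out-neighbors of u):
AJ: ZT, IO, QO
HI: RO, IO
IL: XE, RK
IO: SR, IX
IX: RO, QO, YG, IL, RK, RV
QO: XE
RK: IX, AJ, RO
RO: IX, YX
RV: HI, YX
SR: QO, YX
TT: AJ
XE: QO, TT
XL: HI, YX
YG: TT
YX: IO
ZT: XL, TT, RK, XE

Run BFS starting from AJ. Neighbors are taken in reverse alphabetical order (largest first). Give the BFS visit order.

AJ, ZT, QO, IO, XL, XE, TT, RK, SR, IX, YX, HI, RO, YG, RV, IL

Visit AJ; enqueue ZT, QO, IO → queue [ZT, QO, IO]
Visit ZT; enqueue XL, XE, TT, RK → queue [QO, IO, XL, XE, TT, RK]
Visit QO → queue [IO, XL, XE, TT, RK]
Visit IO; enqueue SR, IX → queue [XL, XE, TT, RK, SR, IX]
Visit XL; enqueue YX, HI → queue [XE, TT, RK, SR, IX, YX, HI]
Visit XE → queue [TT, RK, SR, IX, YX, HI]
Visit TT → queue [RK, SR, IX, YX, HI]
Visit RK; enqueue RO → queue [SR, IX, YX, HI, RO]
Visit SR → queue [IX, YX, HI, RO]
Visit IX; enqueue YG, RV, IL → queue [YX, HI, RO, YG, RV, IL]
Visit YX → queue [HI, RO, YG, RV, IL]
Visit HI → queue [RO, YG, RV, IL]
Visit RO → queue [YG, RV, IL]
Visit YG → queue [RV, IL]
Visit RV → queue [IL]
Visit IL → queue []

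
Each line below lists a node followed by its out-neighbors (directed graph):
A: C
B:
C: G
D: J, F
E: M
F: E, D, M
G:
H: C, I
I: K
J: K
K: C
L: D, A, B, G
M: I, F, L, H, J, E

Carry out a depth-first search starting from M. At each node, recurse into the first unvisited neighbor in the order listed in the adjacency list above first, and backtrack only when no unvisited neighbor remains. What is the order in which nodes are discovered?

Visit M
M → I
I → K
K → C
C → G
M → F
F → E
F → D
D → J
M → L
L → A
L → B
M → H

M I K C G F E D J L A B H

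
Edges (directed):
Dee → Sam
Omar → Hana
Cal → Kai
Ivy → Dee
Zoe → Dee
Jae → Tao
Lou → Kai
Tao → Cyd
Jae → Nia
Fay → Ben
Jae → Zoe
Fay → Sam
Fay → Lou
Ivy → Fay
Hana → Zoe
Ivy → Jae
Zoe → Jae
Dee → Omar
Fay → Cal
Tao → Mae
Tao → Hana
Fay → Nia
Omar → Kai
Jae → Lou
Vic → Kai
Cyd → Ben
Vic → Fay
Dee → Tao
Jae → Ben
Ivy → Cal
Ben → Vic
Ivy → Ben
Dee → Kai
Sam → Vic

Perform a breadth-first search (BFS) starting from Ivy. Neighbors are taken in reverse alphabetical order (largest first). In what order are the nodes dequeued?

Ivy -> Jae -> Fay -> Dee -> Cal -> Ben -> Zoe -> Tao -> Nia -> Lou -> Sam -> Omar -> Kai -> Vic -> Mae -> Hana -> Cyd

Visit Ivy; enqueue Jae, Fay, Dee, Cal, Ben → queue [Jae, Fay, Dee, Cal, Ben]
Visit Jae; enqueue Zoe, Tao, Nia, Lou → queue [Fay, Dee, Cal, Ben, Zoe, Tao, Nia, Lou]
Visit Fay; enqueue Sam → queue [Dee, Cal, Ben, Zoe, Tao, Nia, Lou, Sam]
Visit Dee; enqueue Omar, Kai → queue [Cal, Ben, Zoe, Tao, Nia, Lou, Sam, Omar, Kai]
Visit Cal → queue [Ben, Zoe, Tao, Nia, Lou, Sam, Omar, Kai]
Visit Ben; enqueue Vic → queue [Zoe, Tao, Nia, Lou, Sam, Omar, Kai, Vic]
Visit Zoe → queue [Tao, Nia, Lou, Sam, Omar, Kai, Vic]
Visit Tao; enqueue Mae, Hana, Cyd → queue [Nia, Lou, Sam, Omar, Kai, Vic, Mae, Hana, Cyd]
Visit Nia → queue [Lou, Sam, Omar, Kai, Vic, Mae, Hana, Cyd]
Visit Lou → queue [Sam, Omar, Kai, Vic, Mae, Hana, Cyd]
Visit Sam → queue [Omar, Kai, Vic, Mae, Hana, Cyd]
Visit Omar → queue [Kai, Vic, Mae, Hana, Cyd]
Visit Kai → queue [Vic, Mae, Hana, Cyd]
Visit Vic → queue [Mae, Hana, Cyd]
Visit Mae → queue [Hana, Cyd]
Visit Hana → queue [Cyd]
Visit Cyd → queue []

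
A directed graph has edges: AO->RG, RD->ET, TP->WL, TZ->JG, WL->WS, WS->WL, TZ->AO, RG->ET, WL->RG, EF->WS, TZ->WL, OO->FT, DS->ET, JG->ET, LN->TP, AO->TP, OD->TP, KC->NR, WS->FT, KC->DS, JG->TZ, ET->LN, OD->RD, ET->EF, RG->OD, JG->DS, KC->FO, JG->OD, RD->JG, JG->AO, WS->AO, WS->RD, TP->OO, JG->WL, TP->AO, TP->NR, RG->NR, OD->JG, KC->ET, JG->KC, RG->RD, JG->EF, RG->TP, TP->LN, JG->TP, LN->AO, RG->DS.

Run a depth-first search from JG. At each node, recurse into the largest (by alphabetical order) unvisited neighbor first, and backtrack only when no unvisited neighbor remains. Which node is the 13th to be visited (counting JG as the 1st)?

Visit JG
JG → WL
WL → WS
WS → RD
RD → ET
ET → LN
LN → TP
TP → OO
OO → FT
TP → NR
TP → AO
AO → RG
RG → OD
RG → DS
ET → EF
JG → TZ
JG → KC
KC → FO

Visit order: JG, WL, WS, RD, ET, LN, TP, OO, FT, NR, AO, RG, OD, DS, EF, TZ, KC, FO

OD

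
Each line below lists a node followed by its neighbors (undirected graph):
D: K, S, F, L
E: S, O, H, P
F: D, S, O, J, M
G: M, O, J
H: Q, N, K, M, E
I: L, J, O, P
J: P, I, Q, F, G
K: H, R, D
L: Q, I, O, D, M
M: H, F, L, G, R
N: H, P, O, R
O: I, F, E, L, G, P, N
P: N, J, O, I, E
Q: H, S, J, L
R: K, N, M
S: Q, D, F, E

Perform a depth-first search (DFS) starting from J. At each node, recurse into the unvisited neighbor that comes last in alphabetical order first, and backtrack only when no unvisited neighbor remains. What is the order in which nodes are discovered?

J, Q, S, F, O, P, N, R, M, L, I, D, K, H, E, G

Visit J
J → Q
Q → S
S → F
F → O
O → P
P → N
N → R
R → M
M → L
L → I
L → D
D → K
K → H
H → E
M → G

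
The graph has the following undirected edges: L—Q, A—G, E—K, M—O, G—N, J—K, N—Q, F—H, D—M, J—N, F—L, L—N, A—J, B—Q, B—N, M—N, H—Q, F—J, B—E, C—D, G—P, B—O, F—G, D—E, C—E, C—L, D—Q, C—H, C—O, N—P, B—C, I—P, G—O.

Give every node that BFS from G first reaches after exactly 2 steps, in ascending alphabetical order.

Level 0: G
Level 1: A, F, N, O, P
Level 2: B, C, H, I, J, L, M, Q
Level 3: D, E, K

B, C, H, I, J, L, M, Q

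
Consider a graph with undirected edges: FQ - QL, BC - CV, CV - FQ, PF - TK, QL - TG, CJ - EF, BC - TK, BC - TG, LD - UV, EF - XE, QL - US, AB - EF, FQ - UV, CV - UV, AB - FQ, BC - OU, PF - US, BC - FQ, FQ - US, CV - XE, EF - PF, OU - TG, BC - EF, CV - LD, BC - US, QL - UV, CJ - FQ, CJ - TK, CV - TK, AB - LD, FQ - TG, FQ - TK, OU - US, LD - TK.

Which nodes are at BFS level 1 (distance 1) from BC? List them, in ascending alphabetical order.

CV, EF, FQ, OU, TG, TK, US

Level 0: BC
Level 1: CV, EF, FQ, OU, TG, TK, US
Level 2: AB, CJ, LD, PF, QL, UV, XE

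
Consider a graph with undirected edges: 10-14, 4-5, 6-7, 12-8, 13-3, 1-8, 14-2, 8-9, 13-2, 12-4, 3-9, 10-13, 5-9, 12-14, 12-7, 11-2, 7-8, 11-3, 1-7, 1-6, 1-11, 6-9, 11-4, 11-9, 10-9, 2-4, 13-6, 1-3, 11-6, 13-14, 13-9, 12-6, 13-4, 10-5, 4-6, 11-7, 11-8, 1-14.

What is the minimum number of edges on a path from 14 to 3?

Level 0: 14
Level 1: 1, 2, 10, 12, 13
Level 2: 3, 4, 5, 6, 7, 8, 9, 11
3 first appears at level 2.

2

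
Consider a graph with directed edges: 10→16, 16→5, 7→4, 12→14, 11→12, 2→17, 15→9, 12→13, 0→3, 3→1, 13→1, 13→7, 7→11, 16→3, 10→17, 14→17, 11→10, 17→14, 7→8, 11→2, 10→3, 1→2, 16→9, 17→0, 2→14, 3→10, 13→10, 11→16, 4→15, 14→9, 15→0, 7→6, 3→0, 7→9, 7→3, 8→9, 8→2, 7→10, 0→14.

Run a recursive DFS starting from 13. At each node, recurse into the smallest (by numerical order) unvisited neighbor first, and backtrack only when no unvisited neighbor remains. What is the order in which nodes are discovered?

Visit 13
13 → 1
1 → 2
2 → 14
14 → 9
14 → 17
17 → 0
0 → 3
3 → 10
10 → 16
16 → 5
13 → 7
7 → 4
4 → 15
7 → 6
7 → 8
7 → 11
11 → 12

13 → 1 → 2 → 14 → 9 → 17 → 0 → 3 → 10 → 16 → 5 → 7 → 4 → 15 → 6 → 8 → 11 → 12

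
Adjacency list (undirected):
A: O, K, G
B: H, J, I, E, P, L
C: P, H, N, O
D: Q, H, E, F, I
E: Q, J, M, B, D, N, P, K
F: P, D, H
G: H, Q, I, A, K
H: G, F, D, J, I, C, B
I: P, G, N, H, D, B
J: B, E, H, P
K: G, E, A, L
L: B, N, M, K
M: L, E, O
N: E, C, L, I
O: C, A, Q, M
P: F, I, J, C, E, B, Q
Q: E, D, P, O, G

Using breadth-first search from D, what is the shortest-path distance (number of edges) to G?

2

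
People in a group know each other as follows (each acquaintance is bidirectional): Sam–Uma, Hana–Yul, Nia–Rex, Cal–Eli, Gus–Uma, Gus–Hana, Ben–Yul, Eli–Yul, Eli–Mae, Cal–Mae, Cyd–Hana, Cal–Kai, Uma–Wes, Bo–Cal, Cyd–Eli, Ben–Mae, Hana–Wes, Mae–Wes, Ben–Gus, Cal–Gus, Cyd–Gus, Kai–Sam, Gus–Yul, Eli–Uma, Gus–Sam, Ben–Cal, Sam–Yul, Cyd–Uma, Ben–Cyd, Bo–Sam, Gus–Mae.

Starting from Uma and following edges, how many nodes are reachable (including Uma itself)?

BFS from Uma visits: Uma, Wes, Sam, Gus, Eli, Cyd, Mae, Hana, Yul, Kai, Bo, Cal, Ben
Reachable nodes: 13 of 15 total.

13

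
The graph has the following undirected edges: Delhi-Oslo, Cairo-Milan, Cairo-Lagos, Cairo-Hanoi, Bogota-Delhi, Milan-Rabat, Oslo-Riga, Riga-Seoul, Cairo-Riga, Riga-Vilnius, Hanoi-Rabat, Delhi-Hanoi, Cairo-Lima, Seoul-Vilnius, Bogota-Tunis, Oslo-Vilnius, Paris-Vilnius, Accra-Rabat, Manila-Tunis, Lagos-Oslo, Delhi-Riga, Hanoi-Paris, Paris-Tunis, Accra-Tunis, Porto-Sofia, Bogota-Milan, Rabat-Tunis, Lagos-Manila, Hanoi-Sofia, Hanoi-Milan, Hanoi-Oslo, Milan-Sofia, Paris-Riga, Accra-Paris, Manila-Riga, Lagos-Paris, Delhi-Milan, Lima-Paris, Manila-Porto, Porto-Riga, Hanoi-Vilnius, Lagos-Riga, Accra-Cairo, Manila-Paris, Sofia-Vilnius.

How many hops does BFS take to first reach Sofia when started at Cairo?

Level 0: Cairo
Level 1: Accra, Hanoi, Lagos, Lima, Milan, Riga
Level 2: Bogota, Delhi, Manila, Oslo, Paris, Porto, Rabat, Seoul, Sofia, Tunis, Vilnius
Sofia first appears at level 2.

2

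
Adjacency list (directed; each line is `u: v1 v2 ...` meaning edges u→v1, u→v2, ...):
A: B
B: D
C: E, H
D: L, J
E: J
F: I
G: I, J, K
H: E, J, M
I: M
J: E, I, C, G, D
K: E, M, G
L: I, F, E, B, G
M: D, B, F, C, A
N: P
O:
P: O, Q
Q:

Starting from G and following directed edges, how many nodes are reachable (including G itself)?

13

BFS from G visits: G, I, J, K, M, E, C, D, B, F, A, H, L
Reachable nodes: 13 of 17 total.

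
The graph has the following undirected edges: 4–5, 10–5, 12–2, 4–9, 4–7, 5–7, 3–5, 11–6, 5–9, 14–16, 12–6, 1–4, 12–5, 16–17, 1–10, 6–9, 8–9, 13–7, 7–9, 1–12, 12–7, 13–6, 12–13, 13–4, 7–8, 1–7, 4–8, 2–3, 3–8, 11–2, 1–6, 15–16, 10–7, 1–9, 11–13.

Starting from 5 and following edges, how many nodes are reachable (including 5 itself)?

13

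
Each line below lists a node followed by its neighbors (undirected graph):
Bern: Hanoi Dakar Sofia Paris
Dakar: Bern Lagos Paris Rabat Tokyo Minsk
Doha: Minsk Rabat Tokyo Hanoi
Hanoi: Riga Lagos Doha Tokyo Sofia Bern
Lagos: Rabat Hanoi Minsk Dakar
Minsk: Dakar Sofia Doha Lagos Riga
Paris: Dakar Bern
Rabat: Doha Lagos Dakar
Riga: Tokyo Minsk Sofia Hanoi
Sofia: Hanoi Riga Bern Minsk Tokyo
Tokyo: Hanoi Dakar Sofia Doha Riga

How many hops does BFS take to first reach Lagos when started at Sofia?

2

Level 0: Sofia
Level 1: Bern, Hanoi, Minsk, Riga, Tokyo
Level 2: Dakar, Doha, Lagos, Paris
Level 3: Rabat
Lagos first appears at level 2.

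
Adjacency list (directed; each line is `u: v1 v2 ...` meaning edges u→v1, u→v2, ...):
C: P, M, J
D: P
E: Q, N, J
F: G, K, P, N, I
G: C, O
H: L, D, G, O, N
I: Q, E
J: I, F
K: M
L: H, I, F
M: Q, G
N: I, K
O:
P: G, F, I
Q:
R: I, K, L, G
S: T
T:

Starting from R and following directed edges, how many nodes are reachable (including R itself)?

BFS from R visits: R, L, K, I, G, H, F, M, Q, E, O, C, N, D, P, J
Reachable nodes: 16 of 18 total.

16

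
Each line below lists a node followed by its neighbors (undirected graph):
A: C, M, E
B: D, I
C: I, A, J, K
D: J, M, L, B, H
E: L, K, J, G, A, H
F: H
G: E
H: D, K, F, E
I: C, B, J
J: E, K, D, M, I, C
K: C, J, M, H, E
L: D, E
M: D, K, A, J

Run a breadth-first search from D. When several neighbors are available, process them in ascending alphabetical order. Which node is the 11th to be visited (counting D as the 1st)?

C

Visit D; enqueue B, H, J, L, M → queue [B, H, J, L, M]
Visit B; enqueue I → queue [H, J, L, M, I]
Visit H; enqueue E, F, K → queue [J, L, M, I, E, F, K]
Visit J; enqueue C → queue [L, M, I, E, F, K, C]
Visit L → queue [M, I, E, F, K, C]
Visit M; enqueue A → queue [I, E, F, K, C, A]
Visit I → queue [E, F, K, C, A]
Visit E; enqueue G → queue [F, K, C, A, G]
Visit F → queue [K, C, A, G]
Visit K → queue [C, A, G]
Visit C → queue [A, G]
Visit A → queue [G]
Visit G → queue []

Visit order: D, B, H, J, L, M, I, E, F, K, C, A, G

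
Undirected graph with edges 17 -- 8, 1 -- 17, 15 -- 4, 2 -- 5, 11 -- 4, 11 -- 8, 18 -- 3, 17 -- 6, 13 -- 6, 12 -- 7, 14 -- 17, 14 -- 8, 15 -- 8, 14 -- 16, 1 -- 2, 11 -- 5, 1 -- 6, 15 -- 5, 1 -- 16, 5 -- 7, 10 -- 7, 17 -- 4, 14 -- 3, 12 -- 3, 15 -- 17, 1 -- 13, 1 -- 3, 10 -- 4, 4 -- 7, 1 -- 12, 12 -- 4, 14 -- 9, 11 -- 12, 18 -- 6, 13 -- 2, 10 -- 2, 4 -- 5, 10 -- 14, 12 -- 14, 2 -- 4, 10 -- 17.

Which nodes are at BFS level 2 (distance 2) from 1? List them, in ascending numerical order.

Level 0: 1
Level 1: 2, 3, 6, 12, 13, 16, 17
Level 2: 4, 5, 7, 8, 10, 11, 14, 15, 18
Level 3: 9

4, 5, 7, 8, 10, 11, 14, 15, 18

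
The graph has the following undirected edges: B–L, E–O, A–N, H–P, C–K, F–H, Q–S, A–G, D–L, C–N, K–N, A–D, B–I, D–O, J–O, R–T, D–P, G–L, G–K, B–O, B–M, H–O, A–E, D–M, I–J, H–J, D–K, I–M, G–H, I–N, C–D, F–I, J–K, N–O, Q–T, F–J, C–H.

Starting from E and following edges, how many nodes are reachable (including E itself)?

16

BFS from E visits: E, A, O, D, G, N, B, H, J, C, K, L, M, P, I, F
Reachable nodes: 16 of 20 total.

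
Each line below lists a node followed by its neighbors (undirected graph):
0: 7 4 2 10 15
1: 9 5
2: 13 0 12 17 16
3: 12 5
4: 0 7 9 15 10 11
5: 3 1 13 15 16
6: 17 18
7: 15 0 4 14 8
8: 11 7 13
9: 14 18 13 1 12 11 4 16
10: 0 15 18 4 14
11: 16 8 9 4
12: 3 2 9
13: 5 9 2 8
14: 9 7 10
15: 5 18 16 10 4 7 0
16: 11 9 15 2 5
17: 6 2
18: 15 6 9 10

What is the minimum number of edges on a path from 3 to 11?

Level 0: 3
Level 1: 5, 12
Level 2: 1, 2, 9, 13, 15, 16
Level 3: 0, 4, 7, 8, 10, 11, 14, 17, 18
Level 4: 6
11 first appears at level 3.

3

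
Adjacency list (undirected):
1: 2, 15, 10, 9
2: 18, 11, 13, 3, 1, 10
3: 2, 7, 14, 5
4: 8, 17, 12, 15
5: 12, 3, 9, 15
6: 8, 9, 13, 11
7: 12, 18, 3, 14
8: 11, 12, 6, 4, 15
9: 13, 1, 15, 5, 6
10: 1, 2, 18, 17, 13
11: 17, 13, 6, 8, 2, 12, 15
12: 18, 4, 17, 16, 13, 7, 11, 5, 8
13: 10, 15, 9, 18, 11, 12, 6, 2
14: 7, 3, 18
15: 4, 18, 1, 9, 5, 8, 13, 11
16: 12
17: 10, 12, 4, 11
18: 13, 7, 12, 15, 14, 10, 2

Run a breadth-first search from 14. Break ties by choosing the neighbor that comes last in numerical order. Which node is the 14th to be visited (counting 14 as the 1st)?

4

Visit 14; enqueue 18, 7, 3 → queue [18, 7, 3]
Visit 18; enqueue 15, 13, 12, 10, 2 → queue [7, 3, 15, 13, 12, 10, 2]
Visit 7 → queue [3, 15, 13, 12, 10, 2]
Visit 3; enqueue 5 → queue [15, 13, 12, 10, 2, 5]
Visit 15; enqueue 11, 9, 8, 4, 1 → queue [13, 12, 10, 2, 5, 11, 9, 8, 4, 1]
Visit 13; enqueue 6 → queue [12, 10, 2, 5, 11, 9, 8, 4, 1, 6]
Visit 12; enqueue 17, 16 → queue [10, 2, 5, 11, 9, 8, 4, 1, 6, 17, 16]
Visit 10 → queue [2, 5, 11, 9, 8, 4, 1, 6, 17, 16]
Visit 2 → queue [5, 11, 9, 8, 4, 1, 6, 17, 16]
Visit 5 → queue [11, 9, 8, 4, 1, 6, 17, 16]
Visit 11 → queue [9, 8, 4, 1, 6, 17, 16]
Visit 9 → queue [8, 4, 1, 6, 17, 16]
Visit 8 → queue [4, 1, 6, 17, 16]
Visit 4 → queue [1, 6, 17, 16]
Visit 1 → queue [6, 17, 16]
Visit 6 → queue [17, 16]
Visit 17 → queue [16]
Visit 16 → queue []

Visit order: 14, 18, 7, 3, 15, 13, 12, 10, 2, 5, 11, 9, 8, 4, 1, 6, 17, 16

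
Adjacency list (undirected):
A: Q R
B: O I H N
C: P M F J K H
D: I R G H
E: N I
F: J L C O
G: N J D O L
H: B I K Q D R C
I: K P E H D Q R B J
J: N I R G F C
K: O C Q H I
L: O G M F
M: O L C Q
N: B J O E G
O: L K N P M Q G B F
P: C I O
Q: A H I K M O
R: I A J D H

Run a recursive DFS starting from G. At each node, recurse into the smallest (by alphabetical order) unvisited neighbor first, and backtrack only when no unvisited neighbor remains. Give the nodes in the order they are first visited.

G D H B I E N J C F L M O K Q A R P

Visit G
G → D
D → H
H → B
B → I
I → E
E → N
N → J
J → C
C → F
F → L
L → M
M → O
O → K
K → Q
Q → A
A → R
O → P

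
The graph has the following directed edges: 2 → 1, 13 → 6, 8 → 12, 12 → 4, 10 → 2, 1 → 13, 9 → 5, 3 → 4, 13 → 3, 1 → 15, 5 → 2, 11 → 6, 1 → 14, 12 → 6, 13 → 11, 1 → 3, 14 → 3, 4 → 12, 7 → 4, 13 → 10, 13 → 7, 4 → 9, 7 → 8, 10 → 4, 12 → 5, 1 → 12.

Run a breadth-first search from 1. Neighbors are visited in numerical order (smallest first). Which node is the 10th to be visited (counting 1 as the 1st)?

7

Visit 1; enqueue 3, 12, 13, 14, 15 → queue [3, 12, 13, 14, 15]
Visit 3; enqueue 4 → queue [12, 13, 14, 15, 4]
Visit 12; enqueue 5, 6 → queue [13, 14, 15, 4, 5, 6]
Visit 13; enqueue 7, 10, 11 → queue [14, 15, 4, 5, 6, 7, 10, 11]
Visit 14 → queue [15, 4, 5, 6, 7, 10, 11]
Visit 15 → queue [4, 5, 6, 7, 10, 11]
Visit 4; enqueue 9 → queue [5, 6, 7, 10, 11, 9]
Visit 5; enqueue 2 → queue [6, 7, 10, 11, 9, 2]
Visit 6 → queue [7, 10, 11, 9, 2]
Visit 7; enqueue 8 → queue [10, 11, 9, 2, 8]
Visit 10 → queue [11, 9, 2, 8]
Visit 11 → queue [9, 2, 8]
Visit 9 → queue [2, 8]
Visit 2 → queue [8]
Visit 8 → queue []

Visit order: 1, 3, 12, 13, 14, 15, 4, 5, 6, 7, 10, 11, 9, 2, 8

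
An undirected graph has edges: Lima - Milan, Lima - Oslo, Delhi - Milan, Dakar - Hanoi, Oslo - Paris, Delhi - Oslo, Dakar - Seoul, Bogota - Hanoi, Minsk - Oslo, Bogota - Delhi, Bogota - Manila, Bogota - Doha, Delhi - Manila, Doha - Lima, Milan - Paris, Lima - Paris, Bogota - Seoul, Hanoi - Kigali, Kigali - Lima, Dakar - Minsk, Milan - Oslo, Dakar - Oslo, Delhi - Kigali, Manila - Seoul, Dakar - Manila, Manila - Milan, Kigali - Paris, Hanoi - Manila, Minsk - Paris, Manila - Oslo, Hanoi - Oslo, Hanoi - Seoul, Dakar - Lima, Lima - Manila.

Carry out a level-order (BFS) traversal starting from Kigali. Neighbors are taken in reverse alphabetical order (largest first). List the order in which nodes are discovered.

Kigali, Paris, Lima, Hanoi, Delhi, Oslo, Minsk, Milan, Manila, Doha, Dakar, Seoul, Bogota

Visit Kigali; enqueue Paris, Lima, Hanoi, Delhi → queue [Paris, Lima, Hanoi, Delhi]
Visit Paris; enqueue Oslo, Minsk, Milan → queue [Lima, Hanoi, Delhi, Oslo, Minsk, Milan]
Visit Lima; enqueue Manila, Doha, Dakar → queue [Hanoi, Delhi, Oslo, Minsk, Milan, Manila, Doha, Dakar]
Visit Hanoi; enqueue Seoul, Bogota → queue [Delhi, Oslo, Minsk, Milan, Manila, Doha, Dakar, Seoul, Bogota]
Visit Delhi → queue [Oslo, Minsk, Milan, Manila, Doha, Dakar, Seoul, Bogota]
Visit Oslo → queue [Minsk, Milan, Manila, Doha, Dakar, Seoul, Bogota]
Visit Minsk → queue [Milan, Manila, Doha, Dakar, Seoul, Bogota]
Visit Milan → queue [Manila, Doha, Dakar, Seoul, Bogota]
Visit Manila → queue [Doha, Dakar, Seoul, Bogota]
Visit Doha → queue [Dakar, Seoul, Bogota]
Visit Dakar → queue [Seoul, Bogota]
Visit Seoul → queue [Bogota]
Visit Bogota → queue []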